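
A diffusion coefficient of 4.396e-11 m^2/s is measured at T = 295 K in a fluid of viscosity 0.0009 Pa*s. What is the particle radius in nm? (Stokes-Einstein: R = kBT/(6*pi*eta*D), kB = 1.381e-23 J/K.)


Stokes-Einstein: R = kB*T / (6*pi*eta*D)
R = 1.381e-23 * 295 / (6 * pi * 0.0009 * 4.396e-11)
R = 5.46279e-09 m = 5.46 nm

5.46


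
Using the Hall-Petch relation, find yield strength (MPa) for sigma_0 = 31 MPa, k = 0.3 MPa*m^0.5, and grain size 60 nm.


d = 60 nm = 6e-08 m
sqrt(d) = 0.000244949
Hall-Petch contribution = k / sqrt(d) = 0.3 / 0.000244949 = 1224.7 MPa
sigma = sigma_0 + k/sqrt(d) = 31 + 1224.7 = 1255.7 MPa

1255.7


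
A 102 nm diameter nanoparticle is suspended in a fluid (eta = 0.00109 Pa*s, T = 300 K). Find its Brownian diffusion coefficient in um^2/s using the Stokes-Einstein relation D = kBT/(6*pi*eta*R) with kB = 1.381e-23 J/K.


Radius R = 102/2 = 51 nm = 5.1e-08 m
D = kB*T / (6*pi*eta*R)
D = 1.381e-23 * 300 / (6 * pi * 0.00109 * 5.1e-08)
D = 3.95382e-12 m^2/s = 3.954 um^2/s

3.954


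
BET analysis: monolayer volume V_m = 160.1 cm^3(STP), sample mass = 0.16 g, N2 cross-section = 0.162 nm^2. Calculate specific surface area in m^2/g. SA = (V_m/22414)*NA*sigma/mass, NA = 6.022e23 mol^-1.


Number of moles in monolayer = V_m / 22414 = 160.1 / 22414 = 0.00714286
Number of molecules = moles * NA = 0.00714286 * 6.022e23
SA = molecules * sigma / mass
SA = (160.1 / 22414) * 6.022e23 * 0.162e-18 / 0.16
SA = 4355.2 m^2/g

4355.2


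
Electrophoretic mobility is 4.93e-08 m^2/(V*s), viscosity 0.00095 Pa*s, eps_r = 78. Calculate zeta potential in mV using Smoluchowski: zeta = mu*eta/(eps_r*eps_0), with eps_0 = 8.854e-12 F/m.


Smoluchowski equation: zeta = mu * eta / (eps_r * eps_0)
zeta = 4.93e-08 * 0.00095 / (78 * 8.854e-12)
zeta = 0.067817 V = 67.82 mV

67.82


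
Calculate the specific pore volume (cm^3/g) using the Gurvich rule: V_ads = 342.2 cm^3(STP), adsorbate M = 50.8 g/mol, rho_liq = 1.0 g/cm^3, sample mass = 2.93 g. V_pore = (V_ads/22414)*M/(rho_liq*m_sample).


Moles adsorbed n = V_ads / 22414 = 342.2 / 22414 = 1.526724e-02 mol
Liquid volume V_liq = n * M / rho_liq = 1.526724e-02 * 50.8 / 1.0 = 0.77558 cm^3
Specific pore volume V_pore = V_liq / m_sample = 0.77558 / 2.93
V_pore = 0.2647 cm^3/g

0.2647


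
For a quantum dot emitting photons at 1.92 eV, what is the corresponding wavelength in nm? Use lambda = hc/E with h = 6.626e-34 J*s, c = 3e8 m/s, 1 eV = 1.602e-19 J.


Convert energy: E = 1.92 eV = 1.92 * 1.602e-19 = 3.07584e-19 J
lambda = h*c / E = 6.626e-34 * 3e8 / 3.07584e-19
lambda = 6.46262e-07 m = 646.3 nm

646.3


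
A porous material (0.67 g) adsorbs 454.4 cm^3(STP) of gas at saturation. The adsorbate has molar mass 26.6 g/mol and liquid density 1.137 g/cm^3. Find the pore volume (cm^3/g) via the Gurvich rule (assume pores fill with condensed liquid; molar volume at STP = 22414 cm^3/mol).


Moles adsorbed n = V_ads / 22414 = 454.4 / 22414 = 2.027304e-02 mol
Liquid volume V_liq = n * M / rho_liq = 2.027304e-02 * 26.6 / 1.137 = 0.47429 cm^3
Specific pore volume V_pore = V_liq / m_sample = 0.47429 / 0.67
V_pore = 0.7079 cm^3/g

0.7079


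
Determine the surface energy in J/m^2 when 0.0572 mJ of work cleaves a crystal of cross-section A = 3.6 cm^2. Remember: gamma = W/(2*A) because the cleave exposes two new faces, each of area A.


Convert: A = 3.6 cm^2 = 0.00036 m^2, W = 0.0572 mJ = 5.72e-05 J
Cleaving exposes two faces of area A, so total new surface = 2*A and gamma = W / (2*A)
gamma = 5.72e-05 / (2 * 0.00036)
gamma = 0.079 J/m^2

0.079


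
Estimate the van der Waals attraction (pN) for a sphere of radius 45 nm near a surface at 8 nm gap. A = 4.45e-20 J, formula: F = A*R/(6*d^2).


Convert to SI: R = 45 nm = 4.5e-08 m, d = 8 nm = 8e-09 m
F = A * R / (6 * d^2)
F = 4.45e-20 * 4.5e-08 / (6 * (8e-09)^2)
F = 5.21484e-12 N = 5.215 pN

5.215


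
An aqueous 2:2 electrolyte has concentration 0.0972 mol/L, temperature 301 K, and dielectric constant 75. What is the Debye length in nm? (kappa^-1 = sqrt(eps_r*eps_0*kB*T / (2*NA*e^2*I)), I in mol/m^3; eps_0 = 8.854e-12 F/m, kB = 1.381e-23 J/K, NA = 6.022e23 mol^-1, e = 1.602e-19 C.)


Ionic strength I = 0.0972 * 2^2 * 1000 = 388.8 mol/m^3
kappa^-1 = sqrt(75 * 8.854e-12 * 1.381e-23 * 301 / (2 * 6.022e23 * (1.602e-19)^2 * 388.8))
kappa^-1 = 0.479 nm

0.479


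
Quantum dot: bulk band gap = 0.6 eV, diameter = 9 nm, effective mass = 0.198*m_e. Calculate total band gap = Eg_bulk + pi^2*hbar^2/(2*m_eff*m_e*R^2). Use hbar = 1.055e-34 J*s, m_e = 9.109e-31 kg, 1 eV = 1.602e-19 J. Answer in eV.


Radius R = 9/2 nm = 4.5e-09 m
Confinement energy dE = pi^2 * hbar^2 / (2 * m_eff * m_e * R^2)
dE = pi^2 * (1.055e-34)^2 / (2 * 0.198 * 9.109e-31 * (4.5e-09)^2) J, divided by 1.602e-19 J/eV
dE = 0.0939 eV
Total band gap = E_g(bulk) + dE = 0.6 + 0.0939 = 0.6939 eV

0.6939


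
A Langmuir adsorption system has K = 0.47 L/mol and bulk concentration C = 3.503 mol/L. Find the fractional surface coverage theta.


Langmuir isotherm: theta = K*C / (1 + K*C)
K*C = 0.47 * 3.503 = 1.64641
theta = 1.64641 / (1 + 1.64641) = 1.64641 / 2.64641
theta = 0.6221

0.6221


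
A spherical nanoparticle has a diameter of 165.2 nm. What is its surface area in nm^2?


Radius r = 165.2/2 = 82.6 nm
Surface area SA = 4 * pi * r^2
SA = 4 * pi * (82.6)^2
SA = 85737.33 nm^2

85737.33


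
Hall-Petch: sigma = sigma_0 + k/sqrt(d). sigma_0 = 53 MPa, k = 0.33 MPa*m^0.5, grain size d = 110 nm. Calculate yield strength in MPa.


d = 110 nm = 1.1e-07 m
sqrt(d) = 0.0003316625
Hall-Petch contribution = k / sqrt(d) = 0.33 / 0.0003316625 = 995.0 MPa
sigma = sigma_0 + k/sqrt(d) = 53 + 995.0 = 1048.0 MPa

1048.0


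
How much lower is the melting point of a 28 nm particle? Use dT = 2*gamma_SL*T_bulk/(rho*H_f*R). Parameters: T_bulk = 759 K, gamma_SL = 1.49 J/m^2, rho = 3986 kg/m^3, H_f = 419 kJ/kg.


Radius R = 28/2 = 14 nm = 1.4e-08 m
Convert H_f = 419 kJ/kg = 419000 J/kg
dT = 2 * gamma_SL * T_bulk / (rho * H_f * R)
dT = 2 * 1.49 * 759 / (3986 * 419000 * 1.4e-08)
dT = 96.7 K

96.7


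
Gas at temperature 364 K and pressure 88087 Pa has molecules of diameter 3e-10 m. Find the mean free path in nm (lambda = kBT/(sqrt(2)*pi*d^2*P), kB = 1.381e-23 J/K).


Mean free path: lambda = kB*T / (sqrt(2) * pi * d^2 * P)
lambda = 1.381e-23 * 364 / (sqrt(2) * pi * (3e-10)^2 * 88087)
lambda = 1.42717e-07 m
lambda = 142.72 nm

142.72


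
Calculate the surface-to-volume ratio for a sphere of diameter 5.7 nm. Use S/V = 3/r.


Radius r = 5.7/2 = 2.85 nm
S/V = 3 / r = 3 / 2.85
S/V = 1.0526 nm^-1

1.0526


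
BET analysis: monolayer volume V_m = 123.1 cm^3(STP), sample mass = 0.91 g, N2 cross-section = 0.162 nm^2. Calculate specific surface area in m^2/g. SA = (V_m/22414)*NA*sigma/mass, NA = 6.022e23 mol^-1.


Number of moles in monolayer = V_m / 22414 = 123.1 / 22414 = 0.0054921
Number of molecules = moles * NA = 0.0054921 * 6.022e23
SA = molecules * sigma / mass
SA = (123.1 / 22414) * 6.022e23 * 0.162e-18 / 0.91
SA = 588.8 m^2/g

588.8


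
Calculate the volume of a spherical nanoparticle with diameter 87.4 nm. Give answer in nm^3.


Radius r = 87.4/2 = 43.7 nm
Volume V = (4/3) * pi * r^3
V = (4/3) * pi * (43.7)^3
V = 349569.01 nm^3

349569.01


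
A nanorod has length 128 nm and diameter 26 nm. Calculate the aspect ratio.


Aspect ratio AR = length / diameter
AR = 128 / 26
AR = 4.92

4.92


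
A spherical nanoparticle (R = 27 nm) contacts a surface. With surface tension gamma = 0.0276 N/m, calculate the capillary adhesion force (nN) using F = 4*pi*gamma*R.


Convert radius: R = 27 nm = 2.7e-08 m
F = 4 * pi * gamma * R
F = 4 * pi * 0.0276 * 2.7e-08
F = 9.36446e-09 N = 9.3645 nN

9.3645


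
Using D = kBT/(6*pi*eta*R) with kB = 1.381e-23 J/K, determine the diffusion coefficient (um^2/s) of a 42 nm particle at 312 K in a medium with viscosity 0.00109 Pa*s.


Radius R = 42/2 = 21 nm = 2.1e-08 m
D = kB*T / (6*pi*eta*R)
D = 1.381e-23 * 312 / (6 * pi * 0.00109 * 2.1e-08)
D = 9.98623e-12 m^2/s = 9.986 um^2/s

9.986


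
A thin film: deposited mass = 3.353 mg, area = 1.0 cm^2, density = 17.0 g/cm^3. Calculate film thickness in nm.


Convert: m = 3.353 mg = 3.3530e-06 kg, A = 1.0 cm^2 = 1.0000e-04 m^2, rho = 17.0 g/cm^3 = 17000 kg/m^3
t = m / (A * rho)
t = 3.3530e-06 / (1.0000e-04 * 17000)
t = 1.9724e-06 m = 1972.4 nm

1972.4


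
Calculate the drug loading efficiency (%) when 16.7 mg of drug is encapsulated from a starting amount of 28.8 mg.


Drug loading efficiency = (drug loaded / drug initial) * 100
DLE = 16.7 / 28.8 * 100
DLE = 0.5799 * 100
DLE = 57.99%

57.99


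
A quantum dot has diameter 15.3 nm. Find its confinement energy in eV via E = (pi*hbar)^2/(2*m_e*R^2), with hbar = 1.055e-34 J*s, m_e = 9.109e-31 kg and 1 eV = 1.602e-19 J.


Radius R = 15.3/2 = 7.65 nm = 7.65e-09 m
E = (pi * 1.055e-34)^2 / (2 * 9.109e-31 * (7.65e-09)^2)
E(J) = 1.03034e-21
E = E(J) / 1.602e-19 = 0.0064 eV

0.0064


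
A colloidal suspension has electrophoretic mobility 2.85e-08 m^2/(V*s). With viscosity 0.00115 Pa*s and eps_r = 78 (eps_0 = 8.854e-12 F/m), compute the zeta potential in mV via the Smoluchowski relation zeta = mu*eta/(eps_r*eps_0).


Smoluchowski equation: zeta = mu * eta / (eps_r * eps_0)
zeta = 2.85e-08 * 0.00115 / (78 * 8.854e-12)
zeta = 0.047458 V = 47.46 mV

47.46


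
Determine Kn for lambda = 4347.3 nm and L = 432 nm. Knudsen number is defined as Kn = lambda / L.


Knudsen number Kn = lambda / L
Kn = 4347.3 / 432
Kn = 10.0632

10.0632


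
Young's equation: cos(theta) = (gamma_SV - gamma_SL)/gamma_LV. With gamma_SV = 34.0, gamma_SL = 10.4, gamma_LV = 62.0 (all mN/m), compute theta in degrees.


cos(theta) = (gamma_SV - gamma_SL) / gamma_LV
cos(theta) = (34.0 - 10.4) / 62.0
cos(theta) = 0.380645
theta = arccos(0.380645) = 67.63 degrees

67.63


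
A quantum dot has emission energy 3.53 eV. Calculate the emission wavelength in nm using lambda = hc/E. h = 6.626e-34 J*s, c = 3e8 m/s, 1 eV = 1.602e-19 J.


Convert energy: E = 3.53 eV = 3.53 * 1.602e-19 = 5.65506e-19 J
lambda = h*c / E = 6.626e-34 * 3e8 / 5.65506e-19
lambda = 3.51508e-07 m = 351.5 nm

351.5


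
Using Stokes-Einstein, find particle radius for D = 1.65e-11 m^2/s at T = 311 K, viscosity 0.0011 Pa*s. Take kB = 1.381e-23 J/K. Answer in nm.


Stokes-Einstein: R = kB*T / (6*pi*eta*D)
R = 1.381e-23 * 311 / (6 * pi * 0.0011 * 1.65e-11)
R = 1.25538e-08 m = 12.55 nm

12.55


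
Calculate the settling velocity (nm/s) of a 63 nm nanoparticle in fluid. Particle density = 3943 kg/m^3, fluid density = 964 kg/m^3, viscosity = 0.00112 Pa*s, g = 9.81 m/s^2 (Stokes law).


Radius R = 63/2 nm = 3.15e-08 m
Density difference = 3943 - 964 = 2979 kg/m^3
v = 2 * R^2 * (rho_p - rho_f) * g / (9 * eta)
v = 2 * (3.15e-08)^2 * 2979 * 9.81 / (9 * 0.00112)
v = 5.75347e-09 m/s = 5.7535 nm/s

5.7535


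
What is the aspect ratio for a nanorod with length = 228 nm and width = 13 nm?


Aspect ratio AR = length / diameter
AR = 228 / 13
AR = 17.54

17.54


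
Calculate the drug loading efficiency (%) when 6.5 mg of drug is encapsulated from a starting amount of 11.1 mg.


Drug loading efficiency = (drug loaded / drug initial) * 100
DLE = 6.5 / 11.1 * 100
DLE = 0.5856 * 100
DLE = 58.56%

58.56


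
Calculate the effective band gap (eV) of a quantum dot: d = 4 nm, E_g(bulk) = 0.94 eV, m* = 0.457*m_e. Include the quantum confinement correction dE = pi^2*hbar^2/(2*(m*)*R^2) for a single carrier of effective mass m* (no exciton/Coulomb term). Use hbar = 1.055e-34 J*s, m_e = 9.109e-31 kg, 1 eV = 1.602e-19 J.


Radius R = 4/2 nm = 2e-09 m
Confinement energy dE = pi^2 * hbar^2 / (2 * m_eff * m_e * R^2)
dE = pi^2 * (1.055e-34)^2 / (2 * 0.457 * 9.109e-31 * (2e-09)^2) J, divided by 1.602e-19 J/eV
dE = 0.2059 eV
Total band gap = E_g(bulk) + dE = 0.94 + 0.2059 = 1.1459 eV

1.1459


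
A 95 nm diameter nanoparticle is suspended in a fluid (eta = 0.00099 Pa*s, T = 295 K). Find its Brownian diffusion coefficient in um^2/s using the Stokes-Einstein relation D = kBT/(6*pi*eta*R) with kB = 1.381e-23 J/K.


Radius R = 95/2 = 47.5 nm = 4.75e-08 m
D = kB*T / (6*pi*eta*R)
D = 1.381e-23 * 295 / (6 * pi * 0.00099 * 4.75e-08)
D = 4.59606e-12 m^2/s = 4.596 um^2/s

4.596


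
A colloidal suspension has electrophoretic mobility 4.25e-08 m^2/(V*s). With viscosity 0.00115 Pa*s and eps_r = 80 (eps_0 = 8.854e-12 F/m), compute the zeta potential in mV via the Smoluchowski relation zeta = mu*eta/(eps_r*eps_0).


Smoluchowski equation: zeta = mu * eta / (eps_r * eps_0)
zeta = 4.25e-08 * 0.00115 / (80 * 8.854e-12)
zeta = 0.069001 V = 69.0 mV

69.0


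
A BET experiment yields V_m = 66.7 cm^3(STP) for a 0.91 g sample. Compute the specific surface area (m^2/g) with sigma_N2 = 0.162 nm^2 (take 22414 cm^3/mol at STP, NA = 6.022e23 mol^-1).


Number of moles in monolayer = V_m / 22414 = 66.7 / 22414 = 0.00297582
Number of molecules = moles * NA = 0.00297582 * 6.022e23
SA = molecules * sigma / mass
SA = (66.7 / 22414) * 6.022e23 * 0.162e-18 / 0.91
SA = 319.0 m^2/g

319.0


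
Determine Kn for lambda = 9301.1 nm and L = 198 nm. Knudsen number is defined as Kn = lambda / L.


Knudsen number Kn = lambda / L
Kn = 9301.1 / 198
Kn = 46.9753

46.9753


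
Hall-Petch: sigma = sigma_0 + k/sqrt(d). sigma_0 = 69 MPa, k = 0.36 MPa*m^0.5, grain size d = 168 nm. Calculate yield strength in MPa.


d = 168 nm = 1.68e-07 m
sqrt(d) = 0.000409878
Hall-Petch contribution = k / sqrt(d) = 0.36 / 0.000409878 = 878.3 MPa
sigma = sigma_0 + k/sqrt(d) = 69 + 878.3 = 947.3 MPa

947.3


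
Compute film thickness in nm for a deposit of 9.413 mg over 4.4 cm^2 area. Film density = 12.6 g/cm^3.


Convert: m = 9.413 mg = 9.4130e-06 kg, A = 4.4 cm^2 = 4.4000e-04 m^2, rho = 12.6 g/cm^3 = 12600 kg/m^3
t = m / (A * rho)
t = 9.4130e-06 / (4.4000e-04 * 12600)
t = 1.6979e-06 m = 1697.9 nm

1697.9


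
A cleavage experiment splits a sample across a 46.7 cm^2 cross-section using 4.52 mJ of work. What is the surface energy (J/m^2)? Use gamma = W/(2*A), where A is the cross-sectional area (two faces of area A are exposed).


Convert: A = 46.7 cm^2 = 0.00467 m^2, W = 4.52 mJ = 0.00452 J
Cleaving exposes two faces of area A, so total new surface = 2*A and gamma = W / (2*A)
gamma = 0.00452 / (2 * 0.00467)
gamma = 0.484 J/m^2

0.484


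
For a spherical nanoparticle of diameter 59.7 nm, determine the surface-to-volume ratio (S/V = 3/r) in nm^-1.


Radius r = 59.7/2 = 29.85 nm
S/V = 3 / r = 3 / 29.85
S/V = 0.1005 nm^-1

0.1005


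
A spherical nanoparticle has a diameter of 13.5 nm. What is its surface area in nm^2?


Radius r = 13.5/2 = 6.75 nm
Surface area SA = 4 * pi * r^2
SA = 4 * pi * (6.75)^2
SA = 572.56 nm^2

572.56


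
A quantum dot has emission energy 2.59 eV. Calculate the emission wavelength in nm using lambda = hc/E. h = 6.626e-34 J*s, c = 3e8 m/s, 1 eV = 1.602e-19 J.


Convert energy: E = 2.59 eV = 2.59 * 1.602e-19 = 4.14918e-19 J
lambda = h*c / E = 6.626e-34 * 3e8 / 4.14918e-19
lambda = 4.79083e-07 m = 479.1 nm

479.1


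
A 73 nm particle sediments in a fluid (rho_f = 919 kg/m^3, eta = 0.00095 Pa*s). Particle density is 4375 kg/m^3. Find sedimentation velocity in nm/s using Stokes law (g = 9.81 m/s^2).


Radius R = 73/2 nm = 3.65e-08 m
Density difference = 4375 - 919 = 3456 kg/m^3
v = 2 * R^2 * (rho_p - rho_f) * g / (9 * eta)
v = 2 * (3.65e-08)^2 * 3456 * 9.81 / (9 * 0.00095)
v = 1.05656e-08 m/s = 10.5656 nm/s

10.5656


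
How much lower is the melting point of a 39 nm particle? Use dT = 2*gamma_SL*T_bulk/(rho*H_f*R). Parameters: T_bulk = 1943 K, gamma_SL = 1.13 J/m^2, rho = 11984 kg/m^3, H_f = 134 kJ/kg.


Radius R = 39/2 = 19.5 nm = 1.95e-08 m
Convert H_f = 134 kJ/kg = 134000 J/kg
dT = 2 * gamma_SL * T_bulk / (rho * H_f * R)
dT = 2 * 1.13 * 1943 / (11984 * 134000 * 1.95e-08)
dT = 140.2 K

140.2


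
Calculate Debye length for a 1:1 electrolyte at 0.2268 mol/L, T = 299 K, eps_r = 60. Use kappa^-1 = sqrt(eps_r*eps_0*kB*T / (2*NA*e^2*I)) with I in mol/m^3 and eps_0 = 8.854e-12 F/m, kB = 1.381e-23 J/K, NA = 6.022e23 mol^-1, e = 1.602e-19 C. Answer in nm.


Ionic strength I = 0.2268 * 1^2 * 1000 = 226.8 mol/m^3
kappa^-1 = sqrt(60 * 8.854e-12 * 1.381e-23 * 299 / (2 * 6.022e23 * (1.602e-19)^2 * 226.8))
kappa^-1 = 0.559 nm

0.559


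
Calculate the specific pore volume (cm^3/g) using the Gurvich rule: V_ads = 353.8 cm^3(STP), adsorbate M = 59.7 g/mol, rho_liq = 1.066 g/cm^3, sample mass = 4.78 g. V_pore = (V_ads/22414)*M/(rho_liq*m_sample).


Moles adsorbed n = V_ads / 22414 = 353.8 / 22414 = 1.578478e-02 mol
Liquid volume V_liq = n * M / rho_liq = 1.578478e-02 * 59.7 / 1.066 = 0.88401 cm^3
Specific pore volume V_pore = V_liq / m_sample = 0.88401 / 4.78
V_pore = 0.1849 cm^3/g

0.1849


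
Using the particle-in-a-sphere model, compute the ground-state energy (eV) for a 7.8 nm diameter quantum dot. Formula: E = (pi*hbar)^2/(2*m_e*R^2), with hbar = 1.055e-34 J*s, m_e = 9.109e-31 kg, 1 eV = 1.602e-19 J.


Radius R = 7.8/2 = 3.9 nm = 3.9e-09 m
E = (pi * 1.055e-34)^2 / (2 * 9.109e-31 * (3.9e-09)^2)
E(J) = 3.96438e-21
E = E(J) / 1.602e-19 = 0.0247 eV

0.0247


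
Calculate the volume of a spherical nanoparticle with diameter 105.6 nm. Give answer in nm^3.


Radius r = 105.6/2 = 52.8 nm
Volume V = (4/3) * pi * r^3
V = (4/3) * pi * (52.8)^3
V = 616581.34 nm^3

616581.34


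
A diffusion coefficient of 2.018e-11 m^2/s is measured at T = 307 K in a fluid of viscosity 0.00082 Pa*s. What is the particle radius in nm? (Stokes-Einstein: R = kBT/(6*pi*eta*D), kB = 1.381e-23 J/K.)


Stokes-Einstein: R = kB*T / (6*pi*eta*D)
R = 1.381e-23 * 307 / (6 * pi * 0.00082 * 2.018e-11)
R = 1.35924e-08 m = 13.59 nm

13.59


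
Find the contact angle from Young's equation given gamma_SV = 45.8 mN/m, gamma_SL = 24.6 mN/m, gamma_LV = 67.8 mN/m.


cos(theta) = (gamma_SV - gamma_SL) / gamma_LV
cos(theta) = (45.8 - 24.6) / 67.8
cos(theta) = 0.312684
theta = arccos(0.312684) = 71.78 degrees

71.78


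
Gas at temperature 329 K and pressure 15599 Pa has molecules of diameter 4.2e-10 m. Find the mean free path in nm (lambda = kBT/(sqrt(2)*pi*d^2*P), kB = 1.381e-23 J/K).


Mean free path: lambda = kB*T / (sqrt(2) * pi * d^2 * P)
lambda = 1.381e-23 * 329 / (sqrt(2) * pi * (4.2e-10)^2 * 15599)
lambda = 3.71646e-07 m
lambda = 371.65 nm

371.65


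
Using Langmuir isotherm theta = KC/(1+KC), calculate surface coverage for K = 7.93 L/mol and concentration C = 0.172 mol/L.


Langmuir isotherm: theta = K*C / (1 + K*C)
K*C = 7.93 * 0.172 = 1.36396
theta = 1.36396 / (1 + 1.36396) = 1.36396 / 2.36396
theta = 0.577

0.577


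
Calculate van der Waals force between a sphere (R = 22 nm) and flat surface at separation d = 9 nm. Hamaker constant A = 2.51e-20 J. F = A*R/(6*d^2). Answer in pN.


Convert to SI: R = 22 nm = 2.2e-08 m, d = 9 nm = 9e-09 m
F = A * R / (6 * d^2)
F = 2.51e-20 * 2.2e-08 / (6 * (9e-09)^2)
F = 1.13621e-12 N = 1.136 pN

1.136


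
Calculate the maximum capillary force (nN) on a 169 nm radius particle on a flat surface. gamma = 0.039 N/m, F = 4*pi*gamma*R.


Convert radius: R = 169 nm = 1.69e-07 m
F = 4 * pi * gamma * R
F = 4 * pi * 0.039 * 1.69e-07
F = 8.28249e-08 N = 82.8249 nN

82.8249


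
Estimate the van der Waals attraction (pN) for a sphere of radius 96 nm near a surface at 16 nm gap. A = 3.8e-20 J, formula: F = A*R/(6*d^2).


Convert to SI: R = 96 nm = 9.6e-08 m, d = 16 nm = 1.6e-08 m
F = A * R / (6 * d^2)
F = 3.8e-20 * 9.6e-08 / (6 * (1.6e-08)^2)
F = 2.375e-12 N = 2.375 pN

2.375


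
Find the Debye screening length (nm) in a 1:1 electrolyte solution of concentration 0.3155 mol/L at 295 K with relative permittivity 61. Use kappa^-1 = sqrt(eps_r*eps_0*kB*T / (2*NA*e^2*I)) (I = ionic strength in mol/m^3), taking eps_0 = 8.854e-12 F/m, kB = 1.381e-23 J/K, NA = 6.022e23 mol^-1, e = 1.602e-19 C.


Ionic strength I = 0.3155 * 1^2 * 1000 = 315.5 mol/m^3
kappa^-1 = sqrt(61 * 8.854e-12 * 1.381e-23 * 295 / (2 * 6.022e23 * (1.602e-19)^2 * 315.5))
kappa^-1 = 0.475 nm

0.475


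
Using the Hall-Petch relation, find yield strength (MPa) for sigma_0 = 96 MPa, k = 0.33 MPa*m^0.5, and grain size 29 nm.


d = 29 nm = 2.9e-08 m
sqrt(d) = 0.0001702939
Hall-Petch contribution = k / sqrt(d) = 0.33 / 0.0001702939 = 1937.8 MPa
sigma = sigma_0 + k/sqrt(d) = 96 + 1937.8 = 2033.8 MPa

2033.8


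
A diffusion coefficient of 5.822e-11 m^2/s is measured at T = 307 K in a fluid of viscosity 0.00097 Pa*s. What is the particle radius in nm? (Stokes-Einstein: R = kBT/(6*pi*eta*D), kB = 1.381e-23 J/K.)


Stokes-Einstein: R = kB*T / (6*pi*eta*D)
R = 1.381e-23 * 307 / (6 * pi * 0.00097 * 5.822e-11)
R = 3.98279e-09 m = 3.98 nm

3.98


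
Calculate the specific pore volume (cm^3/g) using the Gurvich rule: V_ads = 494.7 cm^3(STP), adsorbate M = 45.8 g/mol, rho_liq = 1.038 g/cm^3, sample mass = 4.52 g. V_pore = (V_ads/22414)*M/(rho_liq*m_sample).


Moles adsorbed n = V_ads / 22414 = 494.7 / 22414 = 2.207103e-02 mol
Liquid volume V_liq = n * M / rho_liq = 2.207103e-02 * 45.8 / 1.038 = 0.97385 cm^3
Specific pore volume V_pore = V_liq / m_sample = 0.97385 / 4.52
V_pore = 0.2155 cm^3/g

0.2155


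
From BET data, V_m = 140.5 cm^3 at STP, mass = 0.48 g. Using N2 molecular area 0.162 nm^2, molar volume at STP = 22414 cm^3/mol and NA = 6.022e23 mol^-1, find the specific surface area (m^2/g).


Number of moles in monolayer = V_m / 22414 = 140.5 / 22414 = 0.0062684
Number of molecules = moles * NA = 0.0062684 * 6.022e23
SA = molecules * sigma / mass
SA = (140.5 / 22414) * 6.022e23 * 0.162e-18 / 0.48
SA = 1274.0 m^2/g

1274.0


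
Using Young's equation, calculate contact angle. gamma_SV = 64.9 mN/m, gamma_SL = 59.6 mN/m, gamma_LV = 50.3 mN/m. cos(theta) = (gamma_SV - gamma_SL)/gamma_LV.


cos(theta) = (gamma_SV - gamma_SL) / gamma_LV
cos(theta) = (64.9 - 59.6) / 50.3
cos(theta) = 0.105368
theta = arccos(0.105368) = 83.95 degrees

83.95


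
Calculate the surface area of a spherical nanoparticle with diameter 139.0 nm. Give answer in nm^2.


Radius r = 139.0/2 = 69.5 nm
Surface area SA = 4 * pi * r^2
SA = 4 * pi * (69.5)^2
SA = 60698.71 nm^2

60698.71


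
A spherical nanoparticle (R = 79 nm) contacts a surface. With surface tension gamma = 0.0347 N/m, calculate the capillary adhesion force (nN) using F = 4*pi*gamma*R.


Convert radius: R = 79 nm = 7.9e-08 m
F = 4 * pi * gamma * R
F = 4 * pi * 0.0347 * 7.9e-08
F = 3.44482e-08 N = 34.4482 nN

34.4482


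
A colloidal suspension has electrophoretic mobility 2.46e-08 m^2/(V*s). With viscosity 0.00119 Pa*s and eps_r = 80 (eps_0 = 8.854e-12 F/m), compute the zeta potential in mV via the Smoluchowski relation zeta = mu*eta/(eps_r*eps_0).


Smoluchowski equation: zeta = mu * eta / (eps_r * eps_0)
zeta = 2.46e-08 * 0.00119 / (80 * 8.854e-12)
zeta = 0.041329 V = 41.33 mV

41.33


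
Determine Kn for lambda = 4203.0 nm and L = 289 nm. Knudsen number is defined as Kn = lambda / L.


Knudsen number Kn = lambda / L
Kn = 4203.0 / 289
Kn = 14.5433

14.5433


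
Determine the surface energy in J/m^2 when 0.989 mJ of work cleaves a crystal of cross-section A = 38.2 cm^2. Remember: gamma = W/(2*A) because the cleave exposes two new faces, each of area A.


Convert: A = 38.2 cm^2 = 0.00382 m^2, W = 0.989 mJ = 0.000989 J
Cleaving exposes two faces of area A, so total new surface = 2*A and gamma = W / (2*A)
gamma = 0.000989 / (2 * 0.00382)
gamma = 0.129 J/m^2

0.129


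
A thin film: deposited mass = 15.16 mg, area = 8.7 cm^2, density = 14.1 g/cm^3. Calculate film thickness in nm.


Convert: m = 15.16 mg = 1.5160e-05 kg, A = 8.7 cm^2 = 8.7000e-04 m^2, rho = 14.1 g/cm^3 = 14100 kg/m^3
t = m / (A * rho)
t = 1.5160e-05 / (8.7000e-04 * 14100)
t = 1.2358e-06 m = 1235.8 nm

1235.8


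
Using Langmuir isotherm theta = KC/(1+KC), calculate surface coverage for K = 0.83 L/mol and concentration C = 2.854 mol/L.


Langmuir isotherm: theta = K*C / (1 + K*C)
K*C = 0.83 * 2.854 = 2.36882
theta = 2.36882 / (1 + 2.36882) = 2.36882 / 3.36882
theta = 0.7032

0.7032


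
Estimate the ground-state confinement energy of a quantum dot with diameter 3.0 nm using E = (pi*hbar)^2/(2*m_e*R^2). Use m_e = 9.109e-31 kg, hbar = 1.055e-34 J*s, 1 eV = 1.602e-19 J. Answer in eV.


Radius R = 3.0/2 = 1.5 nm = 1.5e-09 m
E = (pi * 1.055e-34)^2 / (2 * 9.109e-31 * (1.5e-09)^2)
E(J) = 2.67992e-20
E = E(J) / 1.602e-19 = 0.1673 eV

0.1673


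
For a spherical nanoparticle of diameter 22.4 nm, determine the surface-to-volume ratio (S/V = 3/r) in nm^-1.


Radius r = 22.4/2 = 11.2 nm
S/V = 3 / r = 3 / 11.2
S/V = 0.2679 nm^-1

0.2679


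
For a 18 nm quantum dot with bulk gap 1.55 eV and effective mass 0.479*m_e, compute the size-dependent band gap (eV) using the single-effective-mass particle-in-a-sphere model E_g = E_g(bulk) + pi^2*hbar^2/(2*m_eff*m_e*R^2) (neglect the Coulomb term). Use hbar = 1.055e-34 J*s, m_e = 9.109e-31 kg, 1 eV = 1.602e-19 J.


Radius R = 18/2 nm = 9e-09 m
Confinement energy dE = pi^2 * hbar^2 / (2 * m_eff * m_e * R^2)
dE = pi^2 * (1.055e-34)^2 / (2 * 0.479 * 9.109e-31 * (9e-09)^2) J, divided by 1.602e-19 J/eV
dE = 0.0097 eV
Total band gap = E_g(bulk) + dE = 1.55 + 0.0097 = 1.5597 eV

1.5597


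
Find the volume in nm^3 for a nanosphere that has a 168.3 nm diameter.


Radius r = 168.3/2 = 84.15 nm
Volume V = (4/3) * pi * r^3
V = (4/3) * pi * (84.15)^3
V = 2496036.72 nm^3

2496036.72


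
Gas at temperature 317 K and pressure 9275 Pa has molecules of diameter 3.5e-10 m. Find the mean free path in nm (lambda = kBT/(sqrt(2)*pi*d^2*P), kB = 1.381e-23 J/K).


Mean free path: lambda = kB*T / (sqrt(2) * pi * d^2 * P)
lambda = 1.381e-23 * 317 / (sqrt(2) * pi * (3.5e-10)^2 * 9275)
lambda = 8.67238e-07 m
lambda = 867.24 nm

867.24


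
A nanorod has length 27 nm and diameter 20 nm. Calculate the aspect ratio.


Aspect ratio AR = length / diameter
AR = 27 / 20
AR = 1.35

1.35


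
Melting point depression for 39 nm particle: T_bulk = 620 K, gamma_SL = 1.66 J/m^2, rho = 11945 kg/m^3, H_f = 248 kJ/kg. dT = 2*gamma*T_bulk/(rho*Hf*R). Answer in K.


Radius R = 39/2 = 19.5 nm = 1.95e-08 m
Convert H_f = 248 kJ/kg = 248000 J/kg
dT = 2 * gamma_SL * T_bulk / (rho * H_f * R)
dT = 2 * 1.66 * 620 / (11945 * 248000 * 1.95e-08)
dT = 35.6 K

35.6


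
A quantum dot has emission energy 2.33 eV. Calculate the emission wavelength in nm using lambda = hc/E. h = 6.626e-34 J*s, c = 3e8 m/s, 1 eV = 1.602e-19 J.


Convert energy: E = 2.33 eV = 2.33 * 1.602e-19 = 3.73266e-19 J
lambda = h*c / E = 6.626e-34 * 3e8 / 3.73266e-19
lambda = 5.32542e-07 m = 532.5 nm

532.5


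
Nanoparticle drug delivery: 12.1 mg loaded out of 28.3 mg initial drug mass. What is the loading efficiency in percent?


Drug loading efficiency = (drug loaded / drug initial) * 100
DLE = 12.1 / 28.3 * 100
DLE = 0.4276 * 100
DLE = 42.76%

42.76


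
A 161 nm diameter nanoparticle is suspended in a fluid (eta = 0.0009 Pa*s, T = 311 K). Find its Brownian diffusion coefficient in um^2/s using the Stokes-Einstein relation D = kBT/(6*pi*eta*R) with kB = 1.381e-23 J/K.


Radius R = 161/2 = 80.5 nm = 8.05e-08 m
D = kB*T / (6*pi*eta*R)
D = 1.381e-23 * 311 / (6 * pi * 0.0009 * 8.05e-08)
D = 3.14496e-12 m^2/s = 3.145 um^2/s

3.145


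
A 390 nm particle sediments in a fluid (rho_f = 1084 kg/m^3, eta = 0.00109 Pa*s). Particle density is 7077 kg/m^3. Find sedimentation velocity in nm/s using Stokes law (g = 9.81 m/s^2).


Radius R = 390/2 nm = 1.95e-07 m
Density difference = 7077 - 1084 = 5993 kg/m^3
v = 2 * R^2 * (rho_p - rho_f) * g / (9 * eta)
v = 2 * (1.95e-07)^2 * 5993 * 9.81 / (9 * 0.00109)
v = 4.55768e-07 m/s = 455.7677 nm/s

455.7677


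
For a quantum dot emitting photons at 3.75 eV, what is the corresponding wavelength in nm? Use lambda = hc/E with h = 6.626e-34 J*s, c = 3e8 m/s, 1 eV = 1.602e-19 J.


Convert energy: E = 3.75 eV = 3.75 * 1.602e-19 = 6.0075e-19 J
lambda = h*c / E = 6.626e-34 * 3e8 / 6.0075e-19
lambda = 3.30886e-07 m = 330.9 nm

330.9


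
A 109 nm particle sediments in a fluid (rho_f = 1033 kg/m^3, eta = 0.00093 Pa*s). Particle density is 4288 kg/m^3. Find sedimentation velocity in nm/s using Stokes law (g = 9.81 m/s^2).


Radius R = 109/2 nm = 5.45e-08 m
Density difference = 4288 - 1033 = 3255 kg/m^3
v = 2 * R^2 * (rho_p - rho_f) * g / (9 * eta)
v = 2 * (5.45e-08)^2 * 3255 * 9.81 / (9 * 0.00093)
v = 2.2663e-08 m/s = 22.663 nm/s

22.663


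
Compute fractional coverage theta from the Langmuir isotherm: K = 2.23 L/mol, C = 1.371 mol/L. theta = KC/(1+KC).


Langmuir isotherm: theta = K*C / (1 + K*C)
K*C = 2.23 * 1.371 = 3.05733
theta = 3.05733 / (1 + 3.05733) = 3.05733 / 4.05733
theta = 0.7535

0.7535


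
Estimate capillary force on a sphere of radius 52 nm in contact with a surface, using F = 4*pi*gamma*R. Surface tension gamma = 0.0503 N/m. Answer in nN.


Convert radius: R = 52 nm = 5.2e-08 m
F = 4 * pi * gamma * R
F = 4 * pi * 0.0503 * 5.2e-08
F = 3.28686e-08 N = 32.8686 nN

32.8686


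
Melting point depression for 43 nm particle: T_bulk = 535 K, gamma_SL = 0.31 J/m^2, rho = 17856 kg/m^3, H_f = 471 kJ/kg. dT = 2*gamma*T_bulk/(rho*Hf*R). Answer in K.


Radius R = 43/2 = 21.5 nm = 2.15e-08 m
Convert H_f = 471 kJ/kg = 471000 J/kg
dT = 2 * gamma_SL * T_bulk / (rho * H_f * R)
dT = 2 * 0.31 * 535 / (17856 * 471000 * 2.15e-08)
dT = 1.8 K

1.8


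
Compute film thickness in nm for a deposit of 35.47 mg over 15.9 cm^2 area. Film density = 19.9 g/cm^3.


Convert: m = 35.47 mg = 3.5470e-05 kg, A = 15.9 cm^2 = 1.5900e-03 m^2, rho = 19.9 g/cm^3 = 19900 kg/m^3
t = m / (A * rho)
t = 3.5470e-05 / (1.5900e-03 * 19900)
t = 1.1210e-06 m = 1121.0 nm

1121.0


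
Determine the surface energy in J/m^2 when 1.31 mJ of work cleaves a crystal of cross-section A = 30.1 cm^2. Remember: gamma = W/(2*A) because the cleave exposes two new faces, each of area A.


Convert: A = 30.1 cm^2 = 0.00301 m^2, W = 1.31 mJ = 0.00131 J
Cleaving exposes two faces of area A, so total new surface = 2*A and gamma = W / (2*A)
gamma = 0.00131 / (2 * 0.00301)
gamma = 0.218 J/m^2

0.218


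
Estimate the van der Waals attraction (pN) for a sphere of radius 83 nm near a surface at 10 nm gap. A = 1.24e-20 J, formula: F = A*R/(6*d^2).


Convert to SI: R = 83 nm = 8.3e-08 m, d = 10 nm = 1e-08 m
F = A * R / (6 * d^2)
F = 1.24e-20 * 8.3e-08 / (6 * (1e-08)^2)
F = 1.71533e-12 N = 1.715 pN

1.715


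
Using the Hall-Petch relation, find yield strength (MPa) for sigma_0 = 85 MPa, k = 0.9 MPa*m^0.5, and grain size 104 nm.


d = 104 nm = 1.04e-07 m
sqrt(d) = 0.0003224903
Hall-Petch contribution = k / sqrt(d) = 0.9 / 0.0003224903 = 2790.8 MPa
sigma = sigma_0 + k/sqrt(d) = 85 + 2790.8 = 2875.8 MPa

2875.8


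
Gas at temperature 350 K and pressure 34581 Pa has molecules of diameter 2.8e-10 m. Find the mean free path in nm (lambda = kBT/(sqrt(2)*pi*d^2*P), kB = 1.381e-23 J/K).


Mean free path: lambda = kB*T / (sqrt(2) * pi * d^2 * P)
lambda = 1.381e-23 * 350 / (sqrt(2) * pi * (2.8e-10)^2 * 34581)
lambda = 4.01276e-07 m
lambda = 401.28 nm

401.28


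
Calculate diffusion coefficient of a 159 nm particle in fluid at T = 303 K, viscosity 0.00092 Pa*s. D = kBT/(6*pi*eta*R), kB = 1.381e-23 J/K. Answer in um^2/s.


Radius R = 159/2 = 79.5 nm = 7.95e-08 m
D = kB*T / (6*pi*eta*R)
D = 1.381e-23 * 303 / (6 * pi * 0.00092 * 7.95e-08)
D = 3.03515e-12 m^2/s = 3.035 um^2/s

3.035


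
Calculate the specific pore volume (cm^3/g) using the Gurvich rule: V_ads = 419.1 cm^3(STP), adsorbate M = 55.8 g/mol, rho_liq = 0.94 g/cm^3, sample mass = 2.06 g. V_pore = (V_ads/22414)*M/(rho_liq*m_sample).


Moles adsorbed n = V_ads / 22414 = 419.1 / 22414 = 1.869814e-02 mol
Liquid volume V_liq = n * M / rho_liq = 1.869814e-02 * 55.8 / 0.94 = 1.10995 cm^3
Specific pore volume V_pore = V_liq / m_sample = 1.10995 / 2.06
V_pore = 0.5388 cm^3/g

0.5388


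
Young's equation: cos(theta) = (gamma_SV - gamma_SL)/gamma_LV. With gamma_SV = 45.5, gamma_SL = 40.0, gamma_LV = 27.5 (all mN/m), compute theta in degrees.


cos(theta) = (gamma_SV - gamma_SL) / gamma_LV
cos(theta) = (45.5 - 40.0) / 27.5
cos(theta) = 0.2
theta = arccos(0.2) = 78.46 degrees

78.46


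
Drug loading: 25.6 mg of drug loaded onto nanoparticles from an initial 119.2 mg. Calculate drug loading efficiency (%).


Drug loading efficiency = (drug loaded / drug initial) * 100
DLE = 25.6 / 119.2 * 100
DLE = 0.2148 * 100
DLE = 21.48%

21.48


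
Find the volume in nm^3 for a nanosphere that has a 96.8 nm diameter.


Radius r = 96.8/2 = 48.4 nm
Volume V = (4/3) * pi * r^3
V = (4/3) * pi * (48.4)^3
V = 474924.63 nm^3

474924.63


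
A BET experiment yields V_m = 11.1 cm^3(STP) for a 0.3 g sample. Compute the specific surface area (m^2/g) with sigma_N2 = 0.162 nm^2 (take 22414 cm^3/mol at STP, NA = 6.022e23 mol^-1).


Number of moles in monolayer = V_m / 22414 = 11.1 / 22414 = 0.00049523
Number of molecules = moles * NA = 0.00049523 * 6.022e23
SA = molecules * sigma / mass
SA = (11.1 / 22414) * 6.022e23 * 0.162e-18 / 0.3
SA = 161.0 m^2/g

161.0


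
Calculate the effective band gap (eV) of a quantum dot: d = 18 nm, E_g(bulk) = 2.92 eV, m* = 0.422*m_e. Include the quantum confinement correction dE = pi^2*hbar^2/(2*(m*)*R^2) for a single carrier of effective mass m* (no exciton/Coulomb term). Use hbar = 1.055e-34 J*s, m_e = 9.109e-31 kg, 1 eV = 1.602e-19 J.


Radius R = 18/2 nm = 9e-09 m
Confinement energy dE = pi^2 * hbar^2 / (2 * m_eff * m_e * R^2)
dE = pi^2 * (1.055e-34)^2 / (2 * 0.422 * 9.109e-31 * (9e-09)^2) J, divided by 1.602e-19 J/eV
dE = 0.011 eV
Total band gap = E_g(bulk) + dE = 2.92 + 0.011 = 2.931 eV

2.931


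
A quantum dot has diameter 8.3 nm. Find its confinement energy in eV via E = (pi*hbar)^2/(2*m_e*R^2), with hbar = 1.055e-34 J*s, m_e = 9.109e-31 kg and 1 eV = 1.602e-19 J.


Radius R = 8.3/2 = 4.15 nm = 4.15e-09 m
E = (pi * 1.055e-34)^2 / (2 * 9.109e-31 * (4.15e-09)^2)
E(J) = 3.50113e-21
E = E(J) / 1.602e-19 = 0.0219 eV

0.0219


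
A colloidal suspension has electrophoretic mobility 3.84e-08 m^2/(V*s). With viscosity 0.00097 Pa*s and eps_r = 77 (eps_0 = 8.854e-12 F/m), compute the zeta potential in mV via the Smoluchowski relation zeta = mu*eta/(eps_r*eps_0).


Smoluchowski equation: zeta = mu * eta / (eps_r * eps_0)
zeta = 3.84e-08 * 0.00097 / (77 * 8.854e-12)
zeta = 0.054635 V = 54.64 mV

54.64


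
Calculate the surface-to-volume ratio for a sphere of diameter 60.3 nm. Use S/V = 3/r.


Radius r = 60.3/2 = 30.15 nm
S/V = 3 / r = 3 / 30.15
S/V = 0.0995 nm^-1

0.0995


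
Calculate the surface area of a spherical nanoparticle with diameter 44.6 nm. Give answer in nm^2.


Radius r = 44.6/2 = 22.3 nm
Surface area SA = 4 * pi * r^2
SA = 4 * pi * (22.3)^2
SA = 6249.13 nm^2

6249.13


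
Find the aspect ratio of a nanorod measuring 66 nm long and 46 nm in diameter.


Aspect ratio AR = length / diameter
AR = 66 / 46
AR = 1.43

1.43


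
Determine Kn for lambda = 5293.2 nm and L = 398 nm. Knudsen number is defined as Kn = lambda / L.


Knudsen number Kn = lambda / L
Kn = 5293.2 / 398
Kn = 13.2995

13.2995


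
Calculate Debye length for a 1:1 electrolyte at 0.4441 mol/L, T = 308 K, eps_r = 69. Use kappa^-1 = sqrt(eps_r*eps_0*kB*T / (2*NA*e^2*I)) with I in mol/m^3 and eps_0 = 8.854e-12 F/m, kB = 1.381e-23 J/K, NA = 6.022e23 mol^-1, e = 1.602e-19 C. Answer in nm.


Ionic strength I = 0.4441 * 1^2 * 1000 = 444.1 mol/m^3
kappa^-1 = sqrt(69 * 8.854e-12 * 1.381e-23 * 308 / (2 * 6.022e23 * (1.602e-19)^2 * 444.1))
kappa^-1 = 0.435 nm

0.435


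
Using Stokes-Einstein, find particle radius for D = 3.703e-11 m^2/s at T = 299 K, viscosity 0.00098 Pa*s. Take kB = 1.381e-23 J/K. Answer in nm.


Stokes-Einstein: R = kB*T / (6*pi*eta*D)
R = 1.381e-23 * 299 / (6 * pi * 0.00098 * 3.703e-11)
R = 6.03648e-09 m = 6.04 nm

6.04


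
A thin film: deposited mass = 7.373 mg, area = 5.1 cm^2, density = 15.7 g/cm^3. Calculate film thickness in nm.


Convert: m = 7.373 mg = 7.3730e-06 kg, A = 5.1 cm^2 = 5.1000e-04 m^2, rho = 15.7 g/cm^3 = 15700 kg/m^3
t = m / (A * rho)
t = 7.3730e-06 / (5.1000e-04 * 15700)
t = 9.2082e-07 m = 920.8 nm

920.8


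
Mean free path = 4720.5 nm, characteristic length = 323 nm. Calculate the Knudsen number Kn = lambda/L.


Knudsen number Kn = lambda / L
Kn = 4720.5 / 323
Kn = 14.6146

14.6146


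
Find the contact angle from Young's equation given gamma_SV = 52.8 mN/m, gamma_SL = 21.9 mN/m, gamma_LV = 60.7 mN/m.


cos(theta) = (gamma_SV - gamma_SL) / gamma_LV
cos(theta) = (52.8 - 21.9) / 60.7
cos(theta) = 0.509061
theta = arccos(0.509061) = 59.4 degrees

59.4


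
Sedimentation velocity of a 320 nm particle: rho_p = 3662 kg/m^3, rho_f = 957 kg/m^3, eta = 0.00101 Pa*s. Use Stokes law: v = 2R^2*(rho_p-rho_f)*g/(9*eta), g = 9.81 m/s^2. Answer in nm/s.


Radius R = 320/2 nm = 1.6e-07 m
Density difference = 3662 - 957 = 2705 kg/m^3
v = 2 * R^2 * (rho_p - rho_f) * g / (9 * eta)
v = 2 * (1.6e-07)^2 * 2705 * 9.81 / (9 * 0.00101)
v = 1.49466e-07 m/s = 149.466 nm/s

149.466


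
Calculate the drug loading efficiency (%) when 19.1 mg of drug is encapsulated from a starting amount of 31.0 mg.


Drug loading efficiency = (drug loaded / drug initial) * 100
DLE = 19.1 / 31.0 * 100
DLE = 0.6161 * 100
DLE = 61.61%

61.61


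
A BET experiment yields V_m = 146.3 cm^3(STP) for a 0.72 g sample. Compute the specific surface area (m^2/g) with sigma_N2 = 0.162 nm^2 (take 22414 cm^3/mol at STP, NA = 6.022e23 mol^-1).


Number of moles in monolayer = V_m / 22414 = 146.3 / 22414 = 0.00652717
Number of molecules = moles * NA = 0.00652717 * 6.022e23
SA = molecules * sigma / mass
SA = (146.3 / 22414) * 6.022e23 * 0.162e-18 / 0.72
SA = 884.4 m^2/g

884.4


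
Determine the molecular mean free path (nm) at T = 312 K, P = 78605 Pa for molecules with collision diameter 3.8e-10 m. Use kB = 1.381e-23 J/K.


Mean free path: lambda = kB*T / (sqrt(2) * pi * d^2 * P)
lambda = 1.381e-23 * 312 / (sqrt(2) * pi * (3.8e-10)^2 * 78605)
lambda = 8.54409e-08 m
lambda = 85.44 nm

85.44


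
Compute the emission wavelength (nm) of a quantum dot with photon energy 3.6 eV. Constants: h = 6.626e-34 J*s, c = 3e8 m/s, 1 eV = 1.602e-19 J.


Convert energy: E = 3.6 eV = 3.6 * 1.602e-19 = 5.7672e-19 J
lambda = h*c / E = 6.626e-34 * 3e8 / 5.7672e-19
lambda = 3.44673e-07 m = 344.7 nm

344.7


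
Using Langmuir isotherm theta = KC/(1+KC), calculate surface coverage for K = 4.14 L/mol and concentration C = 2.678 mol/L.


Langmuir isotherm: theta = K*C / (1 + K*C)
K*C = 4.14 * 2.678 = 11.08692
theta = 11.08692 / (1 + 11.08692) = 11.08692 / 12.08692
theta = 0.9173

0.9173


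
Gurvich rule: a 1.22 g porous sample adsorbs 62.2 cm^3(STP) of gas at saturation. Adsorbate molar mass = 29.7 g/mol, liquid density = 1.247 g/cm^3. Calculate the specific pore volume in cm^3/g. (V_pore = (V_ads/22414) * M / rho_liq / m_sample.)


Moles adsorbed n = V_ads / 22414 = 62.2 / 22414 = 2.775051e-03 mol
Liquid volume V_liq = n * M / rho_liq = 2.775051e-03 * 29.7 / 1.247 = 0.06609 cm^3
Specific pore volume V_pore = V_liq / m_sample = 0.06609 / 1.22
V_pore = 0.0542 cm^3/g

0.0542


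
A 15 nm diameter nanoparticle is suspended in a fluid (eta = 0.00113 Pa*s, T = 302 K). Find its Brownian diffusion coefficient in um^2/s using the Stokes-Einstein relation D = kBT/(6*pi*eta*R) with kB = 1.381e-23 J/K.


Radius R = 15/2 = 7.5 nm = 7.5e-09 m
D = kB*T / (6*pi*eta*R)
D = 1.381e-23 * 302 / (6 * pi * 0.00113 * 7.5e-09)
D = 2.61072e-11 m^2/s = 26.107 um^2/s

26.107


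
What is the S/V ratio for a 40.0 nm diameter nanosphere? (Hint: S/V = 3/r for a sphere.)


Radius r = 40.0/2 = 20 nm
S/V = 3 / r = 3 / 20
S/V = 0.15 nm^-1

0.15


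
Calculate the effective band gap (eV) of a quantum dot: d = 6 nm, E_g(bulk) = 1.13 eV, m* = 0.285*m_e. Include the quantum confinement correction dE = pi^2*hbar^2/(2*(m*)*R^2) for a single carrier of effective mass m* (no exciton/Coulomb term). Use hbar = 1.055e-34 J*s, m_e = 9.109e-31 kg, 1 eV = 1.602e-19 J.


Radius R = 6/2 nm = 3e-09 m
Confinement energy dE = pi^2 * hbar^2 / (2 * m_eff * m_e * R^2)
dE = pi^2 * (1.055e-34)^2 / (2 * 0.285 * 9.109e-31 * (3e-09)^2) J, divided by 1.602e-19 J/eV
dE = 0.1467 eV
Total band gap = E_g(bulk) + dE = 1.13 + 0.1467 = 1.2767 eV

1.2767
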